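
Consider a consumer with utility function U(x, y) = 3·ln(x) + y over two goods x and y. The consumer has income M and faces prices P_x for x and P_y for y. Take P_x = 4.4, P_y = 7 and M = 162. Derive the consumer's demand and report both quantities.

x* = 4.7727, y* = 20.1429

Set MRS = P_x/P_y: (3/x)/1 = P_x/P_y.
So x*(P_x,P_y) = 3·P_y/P_x, independent of income; and y* = (M − 3·P_y)/P_y.
At the given prices: x* = 3·7/4.4 = 4.7727, and y* = 20.1429.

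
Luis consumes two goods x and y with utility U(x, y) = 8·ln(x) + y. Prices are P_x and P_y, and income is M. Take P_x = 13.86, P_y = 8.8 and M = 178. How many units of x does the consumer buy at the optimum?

x* = 5.0794

Set MRS = P_x/P_y: (8/x)/1 = P_x/P_y.
So x*(P_x,P_y) = 8·P_y/P_x, independent of income; and y* = (M − 8·P_y)/P_y.
At the given prices: x* = 8·8.8/13.86 = 5.0794.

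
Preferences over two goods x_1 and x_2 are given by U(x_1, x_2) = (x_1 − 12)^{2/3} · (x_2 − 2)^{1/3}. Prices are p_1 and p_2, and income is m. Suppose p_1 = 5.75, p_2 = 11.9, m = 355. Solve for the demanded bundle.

This is Cobb-Douglas in (x_1−12, x_2−2): tangency gives 2/3·p_2·(x_2−2) = 1/3·p_1·(x_1−12).
Substituting into the budget: x_1* = 12 + 2/3·(m − 12·p_1 − 2·p_2)/p_1, and x_2* = 2 + 1/3·(…)/p_2.
Discretionary income = 355 − 12·5.75 − 2·11.9 = 262.2; x_1* = 12 + 2/3·262.2/5.75 = 42.4; x_2* = 2 + 1/3·262.2/11.9 = 9.3445.

x_1* = 42.4, x_2* = 9.3445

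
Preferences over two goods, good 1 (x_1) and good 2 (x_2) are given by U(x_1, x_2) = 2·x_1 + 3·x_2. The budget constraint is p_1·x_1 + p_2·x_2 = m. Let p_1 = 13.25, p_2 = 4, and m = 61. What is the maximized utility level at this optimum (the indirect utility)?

Perfect substitutes: compare marginal utility per dollar. 2/p_1 vs 3/p_2 → 0.1509 vs 0.75.
x_2 gives more utility per dollar, so spend all income on x_2: x_2* = m/p_2, x_1* = 0.
Numerically: x_1* = 0, x_2* = 15.25.
Utility at the optimum: U(0, 15.25) = 45.75.

V = 45.75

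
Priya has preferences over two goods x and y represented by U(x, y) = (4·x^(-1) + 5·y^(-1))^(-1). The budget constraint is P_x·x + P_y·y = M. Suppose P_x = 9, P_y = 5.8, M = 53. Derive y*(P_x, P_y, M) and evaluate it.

y* = 4.3222

MRS = MU_x/MU_y = (4/5)·(y/x)^(2). Set equal to P_x/P_y.
Solve for the ratio: y/x = [(5/4)·P_x/P_y]^(0.5).
With the ratio pinned down, the budget gives x* = M/(P_x + P_y·(y/x)) and y* = (y/x)·x*.
Numerically y/x = 1.392715, so x* = 53/(9 + 5.8·1.392715) = 3.1035 and y* = 1.392715·3.1035 = 4.3222.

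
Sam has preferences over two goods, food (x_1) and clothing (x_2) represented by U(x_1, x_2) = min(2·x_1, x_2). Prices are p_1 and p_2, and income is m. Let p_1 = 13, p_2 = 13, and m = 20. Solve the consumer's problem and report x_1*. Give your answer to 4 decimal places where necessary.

x_1* = 0.5128

Leontief preferences: the optimum is at the kink where x_1/1 = x_2/2, i.e. x_2 = 2·x_1.
Budget: p_1·x_1 + p_2·2·x_1 = m, so (p_1 + 2·p_2)·x_1 = m.
Demand: x_1*(p_1,p_2,m) = m/(p_1 + 2·p_2), x_2* = 2·m/(p_1 + 2·p_2).
Here 13 + 2·13 = 39, giving x_1* = 0.5128.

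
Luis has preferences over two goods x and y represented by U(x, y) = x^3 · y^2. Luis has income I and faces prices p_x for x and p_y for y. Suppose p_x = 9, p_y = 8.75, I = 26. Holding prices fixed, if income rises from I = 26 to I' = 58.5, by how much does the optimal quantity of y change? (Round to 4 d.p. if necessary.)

Δy* = 1.4857

The MRS is (3/2)·y/x. Set MRS = p_x/p_y.
Rearranging, p_y·y = (2/3)·p_x·x. Substituting into the budget gives p_x·x·(1 + (2/3)) = I.
Demand: x*(p_x,p_y,I) = 0.6·I/p_x and y* = 0.4·I/p_y.
At p_x=9, p_y=8.75, I=26: y* = 0.4·26/8.75 = 1.1886.
At I' = 58.5: y* = 2.6743. Change: 2.6743 − 1.1886 = 1.4857.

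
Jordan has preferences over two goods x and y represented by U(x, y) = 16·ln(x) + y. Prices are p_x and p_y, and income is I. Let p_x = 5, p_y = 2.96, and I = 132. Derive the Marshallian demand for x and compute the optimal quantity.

So x*(p_x,p_y) = 16·p_y/p_x, independent of income; and y* = (I − 16·p_y)/p_y.
At the given prices: x* = 16·2.96/5 = 9.472.

x* = 9.472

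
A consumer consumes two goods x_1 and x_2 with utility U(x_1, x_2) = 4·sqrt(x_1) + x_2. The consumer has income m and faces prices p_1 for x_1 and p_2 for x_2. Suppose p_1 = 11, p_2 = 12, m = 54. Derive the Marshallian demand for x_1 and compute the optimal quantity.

Solve: √x_1 = 2·p_2/p_1, so x_1*(p_1,p_2) = (2·p_2/p_1)², and x_2* = (m − p_1·x_1*)/p_2.
Plugging in: x_1* = (2·12/11)² = 4.7603.

x_1* = 4.7603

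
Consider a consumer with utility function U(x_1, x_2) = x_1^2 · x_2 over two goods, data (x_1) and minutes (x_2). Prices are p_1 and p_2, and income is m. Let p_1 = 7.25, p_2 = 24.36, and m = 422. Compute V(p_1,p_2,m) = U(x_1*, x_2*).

V = 8695.2142

Demand: x_1*(p_1,p_2,m) = 2/3·m/p_1 and x_2* = 1/3·m/p_2.
At p_1=7.25, p_2=24.36, m=422: x_1* = 2/3·422/7.25 = 38.8046, x_2* = 5.7745.
Utility at the optimum: U(38.8046, 5.7745) = 8695.2142.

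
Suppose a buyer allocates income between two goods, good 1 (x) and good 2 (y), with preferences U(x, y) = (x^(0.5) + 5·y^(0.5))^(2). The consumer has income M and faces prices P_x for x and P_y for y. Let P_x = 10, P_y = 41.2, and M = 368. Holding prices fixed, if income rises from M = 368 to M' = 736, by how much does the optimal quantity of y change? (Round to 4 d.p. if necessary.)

Δy* = 7.6683

MRS = MU_x/MU_y = (1/5)·(y/x)^(0.5). Set equal to P_x/P_y.
Hence y/x = (5·P_x/P_y)^(1/(0.5)), i.e. raised to the 2 power.
Substitute y = (y/x)·x into the budget: x* = M/(P_x + P_y·(y/x)).
Numerically y/x = 1.472806, so x* = 368/(10 + 41.2·1.472806) = 5.2066 and y* = 1.472806·5.2066 = 7.6683.
At M' = 736: y* = 15.3366. Change: 15.3366 − 7.6683 = 7.6683.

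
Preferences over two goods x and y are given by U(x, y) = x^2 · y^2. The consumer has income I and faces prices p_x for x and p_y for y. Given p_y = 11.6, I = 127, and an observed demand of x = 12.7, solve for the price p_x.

Tangency: MRS = y/x = p_x/p_y.
Rearranging, p_y·y = p_x·x. Substituting into the budget gives p_x·x·(1 + 1) = I.
Demand: x*(p_x,p_y,I) = 0.5·I/p_x and y* = 0.5·I/p_y.
Set x* = 12.7 in the demand function and solve for p_x: p_x = 5.

p_x = 5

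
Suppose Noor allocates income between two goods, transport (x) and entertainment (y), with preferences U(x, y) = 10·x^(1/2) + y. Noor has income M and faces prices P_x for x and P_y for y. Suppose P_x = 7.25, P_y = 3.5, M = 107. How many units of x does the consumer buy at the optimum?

MU_x = 5/√x, MU_y = 1. Tangency: 5/√x = P_x/P_y.
Solve: √x = 5·P_y/P_x, so x*(P_x,P_y) = (5·P_y/P_x)², and y* = (M − P_x·x*)/P_y.
Plugging in: x* = (5·3.5/7.25)² = 5.8264.

x* = 5.8264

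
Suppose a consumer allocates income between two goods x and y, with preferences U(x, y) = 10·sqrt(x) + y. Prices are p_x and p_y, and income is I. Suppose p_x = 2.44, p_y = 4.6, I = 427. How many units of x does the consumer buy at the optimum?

Utility is quasi-linear in y; the FOC for x is 5/√x = p_x/p_y.
Thus x* = (5·p_y/p_x)² — independent of I — with the rest of income spent on y.
Plugging in: x* = (5·4.6/2.44)² = 88.8538.

x* = 88.8538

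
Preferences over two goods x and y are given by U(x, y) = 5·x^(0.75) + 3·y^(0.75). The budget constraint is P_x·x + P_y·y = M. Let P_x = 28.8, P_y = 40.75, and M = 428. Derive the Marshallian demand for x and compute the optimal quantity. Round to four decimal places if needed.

From the CES first-order condition, (5/3)·(y/x)^(0.25) = P_x/P_y.
Solve for the ratio: y/x = [(3/5)·P_x/P_y]^(4).
Substitute y = (y/x)·x into the budget: x* = M/(P_x + P_y·(y/x)).
Numerically y/x = 0.032334, so x* = 428/(28.8 + 40.75·0.032334) = 14.2109.

x* = 14.2109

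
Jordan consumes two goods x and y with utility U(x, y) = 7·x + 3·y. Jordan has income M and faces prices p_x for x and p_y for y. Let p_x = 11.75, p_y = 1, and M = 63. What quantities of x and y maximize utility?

x* = 0, y* = 63

Linear utility — the consumer picks whichever good has higher MU/price: 7/11.75 = 0.5957 vs 3/1 = 3.
y gives more utility per dollar, so spend all income on y: y* = M/p_y, x* = 0.
Numerically: x* = 0, y* = 63.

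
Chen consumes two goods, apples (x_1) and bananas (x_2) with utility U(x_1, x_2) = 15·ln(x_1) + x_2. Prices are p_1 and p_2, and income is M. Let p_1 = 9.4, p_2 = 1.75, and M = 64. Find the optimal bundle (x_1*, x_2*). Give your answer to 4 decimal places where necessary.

MU_x_1 = 15/x_1, MU_x_2 = 1. Tangency: 15/x_1 = p_1/p_2.
So x_1*(p_1,p_2) = 15·p_2/p_1, independent of income; and x_2* = (M − 15·p_2)/p_2.
At the given prices: x_1* = 15·1.75/9.4 = 2.7926, and x_2* = 21.5714.

x_1* = 2.7926, x_2* = 21.5714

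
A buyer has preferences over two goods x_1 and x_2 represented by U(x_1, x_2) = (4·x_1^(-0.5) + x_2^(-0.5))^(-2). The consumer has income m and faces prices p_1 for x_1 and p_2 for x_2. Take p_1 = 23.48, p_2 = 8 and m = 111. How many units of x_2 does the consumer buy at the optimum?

x_2* = 3.0112

Substitute x_2 = (x_2/x_1)·x_1 into the budget: x_1* = m/(p_1 + p_2·(x_2/x_1)).
Numerically x_2/x_1 = 0.813515, so x_1* = 111/(23.48 + 8·0.813515) = 3.7015 and x_2* = 0.813515·3.7015 = 3.0112.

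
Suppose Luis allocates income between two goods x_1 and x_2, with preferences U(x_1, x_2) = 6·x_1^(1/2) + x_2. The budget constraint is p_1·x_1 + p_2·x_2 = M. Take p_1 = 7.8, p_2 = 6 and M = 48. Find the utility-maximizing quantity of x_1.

x_1* = 5.3254

MU_x_1 = 3/√x_1, MU_x_2 = 1. Tangency: 3/√x_1 = p_1/p_2.
Thus x_1* = (3·p_2/p_1)² — independent of M — with the rest of income spent on x_2.
Plugging in: x_1* = (3·6/7.8)² = 5.3254.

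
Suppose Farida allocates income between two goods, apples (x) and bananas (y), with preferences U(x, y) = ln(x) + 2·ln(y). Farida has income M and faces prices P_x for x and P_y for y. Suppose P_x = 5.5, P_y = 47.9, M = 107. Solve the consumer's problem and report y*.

y* = 1.4892

MU_x/MU_y = (y)/(2·x); tangency sets this equal to P_x/P_y.
Rearranging, P_y·y = 2·P_x·x. Substituting into the budget gives P_x·x·(1 + 2) = M.
Demand: x*(P_x,P_y,M) = 1/3·M/P_x and y* = 2/3·M/P_y.
At P_x=5.5, P_y=47.9, M=107: y* = 2/3·107/47.9 = 1.4892.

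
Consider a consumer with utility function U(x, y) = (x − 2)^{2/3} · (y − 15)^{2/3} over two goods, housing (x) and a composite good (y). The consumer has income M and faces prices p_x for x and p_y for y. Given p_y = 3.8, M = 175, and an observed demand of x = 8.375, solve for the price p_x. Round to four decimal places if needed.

p_x = 8

Let x' = x−2, y' = y−15. MRS = y'/x' = p_x/p_y.
Substituting into the budget: x* = 2 + 0.5·(M − 2·p_x − 15·p_y)/p_x, and y* = 15 + 0.5·(…)/p_y.
Set x* = 8.375 in the demand function and solve for p_x: p_x = 8.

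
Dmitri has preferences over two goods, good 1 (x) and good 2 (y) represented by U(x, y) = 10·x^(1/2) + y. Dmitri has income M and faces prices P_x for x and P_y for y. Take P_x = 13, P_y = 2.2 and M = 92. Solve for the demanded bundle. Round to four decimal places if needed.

x* = 0.716, y* = 37.5874

Utility is quasi-linear in y; the FOC for x is 5/√x = P_x/P_y.
Solve: √x = 5·P_y/P_x, so x*(P_x,P_y) = (5·P_y/P_x)², and y* = (M − P_x·x*)/P_y.
Plugging in: x* = (5·2.2/13)² = 0.716, y* = 37.5874.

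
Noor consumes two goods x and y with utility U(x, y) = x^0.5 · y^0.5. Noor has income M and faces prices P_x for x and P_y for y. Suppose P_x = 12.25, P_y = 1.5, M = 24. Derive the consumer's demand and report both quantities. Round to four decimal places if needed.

MU_x/MU_y = (0.5·y)/(0.5·x); tangency sets this equal to P_x/P_y.
So 0.5·P_y·y = 0.5·P_x·x; combined with the budget, a share 0.5 of income goes to x.
Demand: x*(P_x,P_y,M) = 0.5·M/P_x and y* = 0.5·M/P_y.
At P_x=12.25, P_y=1.5, M=24: x* = 0.5·24/12.25 = 0.9796, y* = 8.

x* = 0.9796, y* = 8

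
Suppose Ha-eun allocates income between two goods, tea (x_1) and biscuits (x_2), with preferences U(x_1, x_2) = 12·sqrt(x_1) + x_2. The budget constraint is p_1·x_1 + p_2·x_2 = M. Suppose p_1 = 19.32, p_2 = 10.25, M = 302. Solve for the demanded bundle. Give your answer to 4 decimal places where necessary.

x_1* = 10.133, x_2* = 10.364

Set MRS = p_1/p_2: 6·x_1^(−1/2) = p_1/p_2.
Thus x_1* = (6·p_2/p_1)² — independent of M — with the rest of income spent on x_2.
Plugging in: x_1* = (6·10.25/19.32)² = 10.133, x_2* = 10.364.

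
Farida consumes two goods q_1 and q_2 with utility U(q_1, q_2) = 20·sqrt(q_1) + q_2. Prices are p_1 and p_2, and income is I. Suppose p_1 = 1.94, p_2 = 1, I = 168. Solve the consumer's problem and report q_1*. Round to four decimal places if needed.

q_1* = 26.5703

Solve: √q_1 = 10·p_2/p_1, so q_1*(p_1,p_2) = (10·p_2/p_1)², and q_2* = (I − p_1·q_1*)/p_2.
Plugging in: q_1* = (10·1/1.94)² = 26.5703.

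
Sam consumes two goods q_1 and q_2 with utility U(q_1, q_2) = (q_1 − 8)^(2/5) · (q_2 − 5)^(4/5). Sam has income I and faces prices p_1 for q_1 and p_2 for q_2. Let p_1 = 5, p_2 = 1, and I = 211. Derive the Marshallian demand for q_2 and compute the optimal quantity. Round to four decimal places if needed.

q_2* = 115.6667

This is Cobb-Douglas in (q_1−8, q_2−5): tangency gives 0.4·p_2·(q_2−5) = 0.8·p_1·(q_1−8).
Substituting into the budget: q_1* = 8 + 1/3·(I − 8·p_1 − 5·p_2)/p_1, and q_2* = 5 + 2/3·(…)/p_2.
Discretionary income = 211 − 8·5 − 5·1 = 166; q_2* = 5 + 2/3·166/1 = 115.6667.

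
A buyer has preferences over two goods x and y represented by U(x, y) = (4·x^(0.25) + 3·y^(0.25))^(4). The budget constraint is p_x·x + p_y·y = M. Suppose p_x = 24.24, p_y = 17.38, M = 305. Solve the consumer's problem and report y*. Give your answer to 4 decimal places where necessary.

y* = 7.5855

MU_x ∝ 4·x^(-0.75), MU_y ∝ 3·y^(-0.75), so MRS = (4/3)·(y/x)^(0.75) = p_x/p_y.
Hence y/x = ((3/4)·p_x/p_y)^(1/(0.75)), i.e. raised to the 4/3 power.
Substitute y = (y/x)·x into the budget: x* = M/(p_x + p_y·(y/x)).
Numerically y/x = 1.061839, so x* = 305/(24.24 + 17.38·1.061839) = 7.1437 and y* = 1.061839·7.1437 = 7.5855.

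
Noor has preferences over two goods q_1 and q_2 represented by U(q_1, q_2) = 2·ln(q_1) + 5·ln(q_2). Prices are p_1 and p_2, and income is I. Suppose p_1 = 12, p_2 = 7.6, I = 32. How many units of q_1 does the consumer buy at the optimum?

Tangency: MRS = (2/5)·q_2/q_1 = p_1/p_2.
Rearranging, p_2·q_2 = (5/2)·p_1·q_1. Substituting into the budget gives p_1·q_1·(1 + (5/2)) = I.
Demand: q_1*(p_1,p_2,I) = 2/7·I/p_1 and q_2* = 5/7·I/p_2.
At p_1=12, p_2=7.6, I=32: q_1* = 2/7·32/12 = 0.7619.

q_1* = 0.7619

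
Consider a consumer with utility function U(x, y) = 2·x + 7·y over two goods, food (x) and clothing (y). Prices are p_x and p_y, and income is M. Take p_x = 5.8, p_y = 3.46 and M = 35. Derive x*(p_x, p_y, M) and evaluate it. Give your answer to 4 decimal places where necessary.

x* = 0

Linear utility — the consumer picks whichever good has higher MU/price: 2/5.8 = 0.3448 vs 7/3.46 = 2.0231.
y gives more utility per dollar, so spend all income on y: y* = M/p_y, x* = 0.
Numerically: x* = 0, y* = 10.1156.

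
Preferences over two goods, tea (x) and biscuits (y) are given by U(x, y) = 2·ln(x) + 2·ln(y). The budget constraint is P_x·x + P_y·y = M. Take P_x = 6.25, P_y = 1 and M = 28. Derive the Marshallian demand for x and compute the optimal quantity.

x* = 2.24

The MRS is y/x. Set MRS = P_x/P_y.
Rearranging, P_y·y = P_x·x. Substituting into the budget gives P_x·x·(1 + 1) = M.
Demand: x*(P_x,P_y,M) = 0.5·M/P_x and y* = 0.5·M/P_y.
At P_x=6.25, P_y=1, M=28: x* = 0.5·28/6.25 = 2.24.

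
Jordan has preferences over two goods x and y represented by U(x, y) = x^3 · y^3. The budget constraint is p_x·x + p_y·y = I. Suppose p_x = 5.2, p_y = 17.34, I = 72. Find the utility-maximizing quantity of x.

x* = 6.9231

The MRS is y/x. Set MRS = p_x/p_y.
So 3·p_y·y = 3·p_x·x; combined with the budget, a share 0.5 of income goes to x.
Demand: x*(p_x,p_y,I) = 0.5·I/p_x and y* = 0.5·I/p_y.
At p_x=5.2, p_y=17.34, I=72: x* = 0.5·72/5.2 = 6.9231.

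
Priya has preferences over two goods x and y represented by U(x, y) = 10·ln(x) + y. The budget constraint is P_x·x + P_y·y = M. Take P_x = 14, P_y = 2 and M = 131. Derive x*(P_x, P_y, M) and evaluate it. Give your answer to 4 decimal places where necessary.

x* = 1.4286

MU_x = 10/x, MU_y = 1. Tangency: 10/x = P_x/P_y.
So x*(P_x,P_y) = 10·P_y/P_x, independent of income; and y* = (M − 10·P_y)/P_y.
At the given prices: x* = 10·2/14 = 1.4286.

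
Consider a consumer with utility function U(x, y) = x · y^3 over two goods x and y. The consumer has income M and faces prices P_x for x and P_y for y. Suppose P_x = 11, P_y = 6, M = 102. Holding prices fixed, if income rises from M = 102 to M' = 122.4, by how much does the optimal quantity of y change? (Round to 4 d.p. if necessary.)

The MRS is (1/3)·y/x. Set MRS = P_x/P_y.
Rearranging, P_y·y = 3·P_x·x. Substituting into the budget gives P_x·x·(1 + 3) = M.
Demand: x*(P_x,P_y,M) = 0.25·M/P_x and y* = 0.75·M/P_y.
At P_x=11, P_y=6, M=102: y* = 0.75·102/6 = 12.75.
At M' = 122.4: y* = 15.3. Change: 15.3 − 12.75 = 2.55.

Δy* = 2.55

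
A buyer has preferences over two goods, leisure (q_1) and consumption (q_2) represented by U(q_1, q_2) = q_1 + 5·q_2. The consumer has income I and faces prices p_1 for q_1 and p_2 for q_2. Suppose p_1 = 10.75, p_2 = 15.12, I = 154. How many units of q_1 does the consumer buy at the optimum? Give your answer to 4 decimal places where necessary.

q_1* = 0

Linear utility — the consumer picks whichever good has higher MU/price: 1/10.75 = 0.093 vs 5/15.12 = 0.3307.
q_2 gives more utility per dollar, so spend all income on q_2: q_2* = I/p_2, q_1* = 0.
Numerically: q_1* = 0, q_2* = 10.1852.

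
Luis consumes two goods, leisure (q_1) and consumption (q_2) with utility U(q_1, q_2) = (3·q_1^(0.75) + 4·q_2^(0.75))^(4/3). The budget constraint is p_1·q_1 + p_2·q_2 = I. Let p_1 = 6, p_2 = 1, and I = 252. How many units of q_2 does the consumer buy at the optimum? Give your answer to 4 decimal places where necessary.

From the CES first-order condition, (3/4)·(q_2/q_1)^(0.25) = p_1/p_2.
Hence q_2/q_1 = ((4/3)·p_1/p_2)^(1/(0.25)), i.e. raised to the 4 power.
With the ratio pinned down, the budget gives q_1* = I/(p_1 + p_2·(q_2/q_1)) and q_2* = (q_2/q_1)·q_1*.
Numerically q_2/q_1 = 4096, so q_1* = 252/(6 + 1·4096) = 0.0614 and q_2* = 4096·0.0614 = 251.6314.

q_2* = 251.6314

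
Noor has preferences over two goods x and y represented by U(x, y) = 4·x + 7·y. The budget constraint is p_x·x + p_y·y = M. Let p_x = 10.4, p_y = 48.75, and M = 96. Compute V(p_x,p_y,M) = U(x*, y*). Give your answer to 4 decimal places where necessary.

x gives more utility per dollar, so spend all income on x: x* = M/p_x, y* = 0.
Numerically: x* = 9.2308, y* = 0.
Utility at the optimum: U(9.2308, 0) = 36.9231.

V = 36.9231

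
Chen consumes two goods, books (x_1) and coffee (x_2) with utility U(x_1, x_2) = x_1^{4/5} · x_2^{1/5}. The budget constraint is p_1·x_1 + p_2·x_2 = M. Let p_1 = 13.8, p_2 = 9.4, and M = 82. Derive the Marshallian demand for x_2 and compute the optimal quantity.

Tangency: MRS = 4·x_2/x_1 = p_1/p_2.
So 0.8·p_2·x_2 = 0.2·p_1·x_1; combined with the budget, a share 0.8 of income goes to x_1.
Demand: x_1*(p_1,p_2,M) = 0.8·M/p_1 and x_2* = 0.2·M/p_2.
At p_1=13.8, p_2=9.4, M=82: x_2* = 0.2·82/9.4 = 1.7447.

x_2* = 1.7447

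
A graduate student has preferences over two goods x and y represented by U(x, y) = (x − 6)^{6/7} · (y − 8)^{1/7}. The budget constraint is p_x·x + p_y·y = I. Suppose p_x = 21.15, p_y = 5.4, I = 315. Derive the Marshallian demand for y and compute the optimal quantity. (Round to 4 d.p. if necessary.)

This is Cobb-Douglas in (x−6, y−8): tangency gives 6/7·p_y·(y−8) = 1/7·p_x·(x−6).
Substituting into the budget: x* = 6 + 6/7·(I − 6·p_x − 8·p_y)/p_x, and y* = 8 + 1/7·(…)/p_y.
Discretionary income = 315 − 6·21.15 − 8·5.4 = 144.9; y* = 8 + 1/7·144.9/5.4 = 11.8333.

y* = 11.8333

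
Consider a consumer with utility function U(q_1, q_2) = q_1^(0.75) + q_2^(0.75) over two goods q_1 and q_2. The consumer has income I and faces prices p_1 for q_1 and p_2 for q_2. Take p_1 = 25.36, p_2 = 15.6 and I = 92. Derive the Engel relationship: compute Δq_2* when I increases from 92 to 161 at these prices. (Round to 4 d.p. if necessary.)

MRS = MU_q_1/MU_q_2 = (q_2/q_1)^(0.25). Set equal to p_1/p_2.
Solve for the ratio: q_2/q_1 = [p_1/p_2]^(4).
With the ratio pinned down, the budget gives q_1* = I/(p_1 + p_2·(q_2/q_1)) and q_2* = (q_2/q_1)·q_1*.
Numerically q_2/q_1 = 6.98391, so q_1* = 92/(25.36 + 15.6·6.98391) = 0.685 and q_2* = 6.98391·0.685 = 4.7839.
At I' = 161: q_2* = 8.3718. Change: 8.3718 − 4.7839 = 3.5879.

Δq_2* = 3.5879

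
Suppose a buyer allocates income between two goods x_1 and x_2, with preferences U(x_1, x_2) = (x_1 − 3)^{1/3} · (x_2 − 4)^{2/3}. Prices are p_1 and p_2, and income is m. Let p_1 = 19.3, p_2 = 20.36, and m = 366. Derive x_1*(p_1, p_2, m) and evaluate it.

x_1* = 6.9147

MRS = (1/2)·(x_2−4)/(x_1−3). Tangency with p_1/p_2 gives x_2−4 = 2·(p_1/p_2)·(x_1−3).
Substituting into the budget: x_1* = 3 + 1/3·(m − 3·p_1 − 4·p_2)/p_1, and x_2* = 4 + 2/3·(…)/p_2.
Discretionary income = 366 − 3·19.3 − 4·20.36 = 226.66; x_1* = 3 + 1/3·226.66/19.3 = 6.9147.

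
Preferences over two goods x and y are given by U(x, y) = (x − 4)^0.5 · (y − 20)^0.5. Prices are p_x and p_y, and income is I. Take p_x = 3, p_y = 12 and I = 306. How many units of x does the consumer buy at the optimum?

Let x' = x−4, y' = y−20. MRS = y'/x' = p_x/p_y.
Substituting into the budget: x* = 4 + 0.5·(I − 4·p_x − 20·p_y)/p_x, and y* = 20 + 0.5·(…)/p_y.
Discretionary income = 306 − 4·3 − 20·12 = 54; x* = 4 + 0.5·54/3 = 13.

x* = 13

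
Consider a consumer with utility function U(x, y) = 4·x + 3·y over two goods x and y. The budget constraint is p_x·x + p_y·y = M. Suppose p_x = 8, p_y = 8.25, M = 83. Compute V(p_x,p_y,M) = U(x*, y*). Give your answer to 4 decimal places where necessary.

V = 41.5

Numerically: x* = 10.375, y* = 0.
Utility at the optimum: U(10.375, 0) = 41.5.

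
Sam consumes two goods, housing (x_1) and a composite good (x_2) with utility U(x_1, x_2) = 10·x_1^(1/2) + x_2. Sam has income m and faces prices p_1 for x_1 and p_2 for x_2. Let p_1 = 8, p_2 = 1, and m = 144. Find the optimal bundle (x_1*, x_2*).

x_1* = 0.3906, x_2* = 140.875

Solve: √x_1 = 5·p_2/p_1, so x_1*(p_1,p_2) = (5·p_2/p_1)², and x_2* = (m − p_1·x_1*)/p_2.
Plugging in: x_1* = (5·1/8)² = 0.3906, x_2* = 140.875.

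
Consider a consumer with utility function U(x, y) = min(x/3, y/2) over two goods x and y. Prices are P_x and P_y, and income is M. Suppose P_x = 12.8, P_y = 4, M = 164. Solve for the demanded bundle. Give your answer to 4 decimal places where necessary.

x* = 10.6034, y* = 7.069

Here 3·12.8 + 2·4 = 46.4, giving x* = 10.6034 and y* = 7.069.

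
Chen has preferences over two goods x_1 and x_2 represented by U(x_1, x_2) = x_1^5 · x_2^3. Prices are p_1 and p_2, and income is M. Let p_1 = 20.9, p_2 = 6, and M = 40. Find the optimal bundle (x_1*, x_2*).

x_1* = 1.1962, x_2* = 2.5

Demand: x_1*(p_1,p_2,M) = 0.625·M/p_1 and x_2* = 0.375·M/p_2.
At p_1=20.9, p_2=6, M=40: x_1* = 0.625·40/20.9 = 1.1962, x_2* = 2.5.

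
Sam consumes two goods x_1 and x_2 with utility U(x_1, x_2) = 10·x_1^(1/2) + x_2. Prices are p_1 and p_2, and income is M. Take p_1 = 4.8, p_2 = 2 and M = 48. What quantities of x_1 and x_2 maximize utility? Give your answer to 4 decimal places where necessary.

Utility is quasi-linear in x_2; the FOC for x_1 is 5/√x_1 = p_1/p_2.
Solve: √x_1 = 5·p_2/p_1, so x_1*(p_1,p_2) = (5·p_2/p_1)², and x_2* = (M − p_1·x_1*)/p_2.
Plugging in: x_1* = (5·2/4.8)² = 4.3403, x_2* = 13.5833.

x_1* = 4.3403, x_2* = 13.5833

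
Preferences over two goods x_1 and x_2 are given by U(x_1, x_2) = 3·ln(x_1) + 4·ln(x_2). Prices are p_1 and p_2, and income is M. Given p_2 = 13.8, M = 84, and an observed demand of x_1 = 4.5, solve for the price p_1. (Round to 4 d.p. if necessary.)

MU_x_1/MU_x_2 = (3·x_2)/(4·x_1); tangency sets this equal to p_1/p_2.
So 3·p_2·x_2 = 4·p_1·x_1; combined with the budget, a share 3/7 of income goes to x_1.
Demand: x_1*(p_1,p_2,M) = 3/7·M/p_1 and x_2* = 4/7·M/p_2.
Set x_1* = 4.5 in the demand function and solve for p_1: p_1 = 8.

p_1 = 8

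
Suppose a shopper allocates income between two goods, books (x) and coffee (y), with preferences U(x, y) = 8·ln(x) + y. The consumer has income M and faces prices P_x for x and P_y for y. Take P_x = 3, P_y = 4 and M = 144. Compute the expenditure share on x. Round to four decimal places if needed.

share on x = 0.2222

MU_x = 8/x, MU_y = 1. Tangency: 8/x = P_x/P_y.
So x*(P_x,P_y) = 8·P_y/P_x, independent of income; and y* = (M − 8·P_y)/P_y.
At the given prices: x* = 8·4/3 = 10.6667, and y* = 28.
Expenditure on x: 3·10.6667 = 32; share = 0.2222.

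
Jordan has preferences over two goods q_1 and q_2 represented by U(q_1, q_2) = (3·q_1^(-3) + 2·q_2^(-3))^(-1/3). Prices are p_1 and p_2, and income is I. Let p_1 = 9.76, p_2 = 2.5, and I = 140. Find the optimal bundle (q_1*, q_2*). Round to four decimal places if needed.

q_1* = 10.823, q_2* = 13.7469

From the CES first-order condition, (3/2)·(q_2/q_1)^(4) = p_1/p_2.
Solve for the ratio: q_2/q_1 = [(2/3)·p_1/p_2]^(0.25).
Substitute q_2 = (q_2/q_1)·q_1 into the budget: q_1* = I/(p_1 + p_2·(q_2/q_1)).
Numerically q_2/q_1 = 1.270149, so q_1* = 140/(9.76 + 2.5·1.270149) = 10.823 and q_2* = 1.270149·10.823 = 13.7469.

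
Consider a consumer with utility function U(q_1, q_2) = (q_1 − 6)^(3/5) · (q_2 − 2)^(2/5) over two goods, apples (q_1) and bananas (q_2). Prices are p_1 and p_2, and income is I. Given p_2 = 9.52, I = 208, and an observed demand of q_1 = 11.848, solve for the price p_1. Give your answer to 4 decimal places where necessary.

This is Cobb-Douglas in (q_1−6, q_2−2): tangency gives 0.6·p_2·(q_2−2) = 0.4·p_1·(q_1−6).
Substituting into the budget: q_1* = 6 + 0.6·(I − 6·p_1 − 2·p_2)/p_1, and q_2* = 2 + 0.4·(…)/p_2.
Set q_1* = 11.848 in the demand function and solve for p_1: p_1 = 12.

p_1 = 12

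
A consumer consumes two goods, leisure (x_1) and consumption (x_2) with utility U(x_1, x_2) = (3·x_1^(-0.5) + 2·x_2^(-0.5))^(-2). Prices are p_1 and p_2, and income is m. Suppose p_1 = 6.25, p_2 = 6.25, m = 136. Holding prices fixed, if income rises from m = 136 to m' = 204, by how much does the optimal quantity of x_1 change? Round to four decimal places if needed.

Δx_1* = 6.1708

From the CES first-order condition, (3/2)·(x_2/x_1)^(1.5) = p_1/p_2.
Solve for the ratio: x_2/x_1 = [(2/3)·p_1/p_2]^(2/3).
Substitute x_2 = (x_2/x_1)·x_1 into the budget: x_1* = m/(p_1 + p_2·(x_2/x_1)).
Numerically x_2/x_1 = 0.763143, so x_1* = 136/(6.25 + 6.25·0.763143) = 12.3416.
At m' = 204: x_1* = 18.5124. Change: 18.5124 − 12.3416 = 6.1708.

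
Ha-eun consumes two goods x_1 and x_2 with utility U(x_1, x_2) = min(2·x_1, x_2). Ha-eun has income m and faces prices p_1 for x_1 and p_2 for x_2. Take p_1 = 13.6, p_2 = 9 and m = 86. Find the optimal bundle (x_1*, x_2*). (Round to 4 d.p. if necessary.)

x_1* = 2.7215, x_2* = 5.443

With perfect complements, no substitution: consume in ratio x_1:x_2 = 1:2.
Budget: p_1·x_1 + p_2·2·x_1 = m, so (p_1 + 2·p_2)·x_1 = m.
Demand: x_1*(p_1,p_2,m) = m/(p_1 + 2·p_2), x_2* = 2·m/(p_1 + 2·p_2).
Here 13.6 + 2·9 = 31.6, giving x_1* = 2.7215 and x_2* = 5.443.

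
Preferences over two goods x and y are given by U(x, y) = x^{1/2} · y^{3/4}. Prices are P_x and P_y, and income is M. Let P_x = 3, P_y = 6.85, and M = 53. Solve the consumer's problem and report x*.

Tangency: MRS = (2/3)·y/x = P_x/P_y.
So 0.5·P_y·y = 0.75·P_x·x; combined with the budget, a share 0.4 of income goes to x.
Demand: x*(P_x,P_y,M) = 0.4·M/P_x and y* = 0.6·M/P_y.
At P_x=3, P_y=6.85, M=53: x* = 0.4·53/3 = 7.0667.

x* = 7.0667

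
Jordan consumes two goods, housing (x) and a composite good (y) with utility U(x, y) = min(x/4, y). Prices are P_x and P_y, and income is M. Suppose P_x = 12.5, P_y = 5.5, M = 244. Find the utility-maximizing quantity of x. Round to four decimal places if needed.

Leontief preferences: the optimum is at the kink where x/4 = y/1, i.e. y = (1/4)·x.
Budget: P_x·x + P_y·(1/4)·x = M, so (4·P_x + P_y)·x = 4·M.
Demand: x*(P_x,P_y,M) = 4·M/(4·P_x + P_y), y* = M/(4·P_x + P_y).
Here 4·12.5 + 5.5 = 55.5, giving x* = 17.5856.

x* = 17.5856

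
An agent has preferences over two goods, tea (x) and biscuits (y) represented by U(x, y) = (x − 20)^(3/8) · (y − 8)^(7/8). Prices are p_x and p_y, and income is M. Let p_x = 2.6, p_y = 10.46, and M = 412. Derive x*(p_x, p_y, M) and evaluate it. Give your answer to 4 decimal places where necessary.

x* = 51.8831

This is Cobb-Douglas in (x−20, y−8): tangency gives 0.375·p_y·(y−8) = 0.875·p_x·(x−20).
Substituting into the budget: x* = 20 + 0.3·(M − 20·p_x − 8·p_y)/p_x, and y* = 8 + 0.7·(…)/p_y.
Discretionary income = 412 − 20·2.6 − 8·10.46 = 276.32; x* = 20 + 0.3·276.32/2.6 = 51.8831.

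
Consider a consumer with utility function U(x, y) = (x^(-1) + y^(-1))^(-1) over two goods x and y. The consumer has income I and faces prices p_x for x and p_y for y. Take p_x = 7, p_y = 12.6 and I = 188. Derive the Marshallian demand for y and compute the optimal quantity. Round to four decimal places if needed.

y* = 8.5488

Substitute y = (y/x)·x into the budget: x* = I/(p_x + p_y·(y/x)).
Numerically y/x = 0.745356, so x* = 188/(7 + 12.6·0.745356) = 11.4694 and y* = 0.745356·11.4694 = 8.5488.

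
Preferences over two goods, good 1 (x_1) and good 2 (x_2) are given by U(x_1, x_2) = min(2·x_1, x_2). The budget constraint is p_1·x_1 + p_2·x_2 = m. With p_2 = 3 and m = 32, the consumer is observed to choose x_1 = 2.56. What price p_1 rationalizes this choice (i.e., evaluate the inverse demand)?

p_1 = 6.5

Leontief preferences: the optimum is at the kink where x_1/1 = x_2/2, i.e. x_2 = 2·x_1.
Budget: p_1·x_1 + p_2·2·x_1 = m, so (p_1 + 2·p_2)·x_1 = m.
Demand: x_1*(p_1,p_2,m) = m/(p_1 + 2·p_2), x_2* = 2·m/(p_1 + 2·p_2).
Set x_1* = 2.56 in the demand function and solve for p_1: p_1 = 6.5.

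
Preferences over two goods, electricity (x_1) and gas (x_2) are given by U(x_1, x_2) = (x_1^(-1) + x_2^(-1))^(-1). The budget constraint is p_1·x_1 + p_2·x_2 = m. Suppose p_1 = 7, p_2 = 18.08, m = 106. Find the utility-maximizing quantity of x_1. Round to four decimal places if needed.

x_1* = 5.8083

MRS = MU_x_1/MU_x_2 = (x_2/x_1)^(2). Set equal to p_1/p_2.
Hence x_2/x_1 = (p_1/p_2)^(1/(2)), i.e. raised to the 0.5 power.
Substitute x_2 = (x_2/x_1)·x_1 into the budget: x_1* = m/(p_1 + p_2·(x_2/x_1)).
Numerically x_2/x_1 = 0.622228, so x_1* = 106/(7 + 18.08·0.622228) = 5.8083.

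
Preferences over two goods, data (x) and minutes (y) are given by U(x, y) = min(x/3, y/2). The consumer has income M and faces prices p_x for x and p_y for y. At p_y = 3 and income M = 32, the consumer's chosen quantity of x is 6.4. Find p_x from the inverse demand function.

With perfect complements, no substitution: consume in ratio x:y = 3:2.
Budget: p_x·x + p_y·(2/3)·x = M, so (3·p_x + 2·p_y)·x = 3·M.
Demand: x*(p_x,p_y,M) = 3·M/(3·p_x + 2·p_y), y* = 2·M/(3·p_x + 2·p_y).
Set x* = 6.4 in the demand function and solve for p_x: p_x = 3.

p_x = 3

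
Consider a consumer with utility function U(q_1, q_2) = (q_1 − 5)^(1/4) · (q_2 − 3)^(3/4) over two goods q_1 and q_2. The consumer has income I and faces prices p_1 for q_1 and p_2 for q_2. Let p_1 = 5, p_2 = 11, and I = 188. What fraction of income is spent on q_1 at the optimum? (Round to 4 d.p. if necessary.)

share on q_1 = 0.3059

MRS = (1/3)·(q_2−3)/(q_1−5). Tangency with p_1/p_2 gives q_2−3 = 3·(p_1/p_2)·(q_1−5).
Substituting into the budget: q_1* = 5 + 0.25·(I − 5·p_1 − 3·p_2)/p_1, and q_2* = 3 + 0.75·(…)/p_2.
Discretionary income = 188 − 5·5 − 3·11 = 130; q_1* = 5 + 0.25·130/5 = 11.5; q_2* = 3 + 0.75·130/11 = 11.8636.
Expenditure on q_1: 5·11.5 = 57.5; share = 0.3059.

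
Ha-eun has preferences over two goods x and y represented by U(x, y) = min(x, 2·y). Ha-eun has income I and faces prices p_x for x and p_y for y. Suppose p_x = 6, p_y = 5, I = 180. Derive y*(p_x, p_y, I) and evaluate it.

y* = 10.5882

With perfect complements, no substitution: consume in ratio x:y = 2:1.
Budget: p_x·x + p_y·(1/2)·x = I, so (2·p_x + p_y)·x = 2·I.
Demand: x*(p_x,p_y,I) = 2·I/(2·p_x + p_y), y* = I/(2·p_x + p_y).
Here 2·6 + 5 = 17, giving y* = 10.5882.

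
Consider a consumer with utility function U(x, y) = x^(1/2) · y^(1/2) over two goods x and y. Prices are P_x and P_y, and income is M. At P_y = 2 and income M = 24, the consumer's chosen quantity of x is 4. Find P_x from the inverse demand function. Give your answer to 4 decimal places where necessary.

P_x = 3

The MRS is y/x. Set MRS = P_x/P_y.
So 0.5·P_y·y = 0.5·P_x·x; combined with the budget, a share 0.5 of income goes to x.
Demand: x*(P_x,P_y,M) = 0.5·M/P_x and y* = 0.5·M/P_y.
Set x* = 4 in the demand function and solve for P_x: P_x = 3.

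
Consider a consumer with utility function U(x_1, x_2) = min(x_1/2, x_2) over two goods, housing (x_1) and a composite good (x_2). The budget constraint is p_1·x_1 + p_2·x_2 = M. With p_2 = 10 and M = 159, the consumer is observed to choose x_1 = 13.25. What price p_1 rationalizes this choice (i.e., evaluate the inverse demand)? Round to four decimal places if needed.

p_1 = 7

With perfect complements, no substitution: consume in ratio x_1:x_2 = 2:1.
Budget: p_1·x_1 + p_2·(1/2)·x_1 = M, so (2·p_1 + p_2)·x_1 = 2·M.
Demand: x_1*(p_1,p_2,M) = 2·M/(2·p_1 + p_2), x_2* = M/(2·p_1 + p_2).
Set x_1* = 13.25 in the demand function and solve for p_1: p_1 = 7.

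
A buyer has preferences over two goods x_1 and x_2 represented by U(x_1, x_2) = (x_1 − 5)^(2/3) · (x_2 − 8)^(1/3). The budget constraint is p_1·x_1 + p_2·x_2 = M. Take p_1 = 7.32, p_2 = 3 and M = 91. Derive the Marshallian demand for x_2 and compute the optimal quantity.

x_2* = 11.3778

This is Cobb-Douglas in (x_1−5, x_2−8): tangency gives 2/3·p_2·(x_2−8) = 1/3·p_1·(x_1−5).
Substituting into the budget: x_1* = 5 + 2/3·(M − 5·p_1 − 8·p_2)/p_1, and x_2* = 8 + 1/3·(…)/p_2.
Discretionary income = 91 − 5·7.32 − 8·3 = 30.4; x_2* = 8 + 1/3·30.4/3 = 11.3778.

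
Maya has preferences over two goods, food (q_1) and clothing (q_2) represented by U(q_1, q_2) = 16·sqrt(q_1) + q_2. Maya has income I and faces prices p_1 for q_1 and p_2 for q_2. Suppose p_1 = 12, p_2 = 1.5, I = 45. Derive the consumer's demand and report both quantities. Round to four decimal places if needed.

q_1* = 1, q_2* = 22

MU_q_1 = 8/√q_1, MU_q_2 = 1. Tangency: 8/√q_1 = p_1/p_2.
Thus q_1* = (8·p_2/p_1)² — independent of I — with the rest of income spent on q_2.
Plugging in: q_1* = (8·1.5/12)² = 1, q_2* = 22.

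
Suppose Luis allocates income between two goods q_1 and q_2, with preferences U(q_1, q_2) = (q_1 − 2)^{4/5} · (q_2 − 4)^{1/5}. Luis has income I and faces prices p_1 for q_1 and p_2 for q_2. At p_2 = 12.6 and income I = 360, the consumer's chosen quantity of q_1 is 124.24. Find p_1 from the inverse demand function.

This is Cobb-Douglas in (q_1−2, q_2−4): tangency gives 0.8·p_2·(q_2−4) = 0.2·p_1·(q_1−2).
After buying the subsistence bundle (2, 4), a share 0.8 of the remaining income goes to q_1: q_1* = 2 + 0.8·(I − 2p_1 − 4p_2)/p_1.
Set q_1* = 124.24 in the demand function and solve for p_1: p_1 = 2.

p_1 = 2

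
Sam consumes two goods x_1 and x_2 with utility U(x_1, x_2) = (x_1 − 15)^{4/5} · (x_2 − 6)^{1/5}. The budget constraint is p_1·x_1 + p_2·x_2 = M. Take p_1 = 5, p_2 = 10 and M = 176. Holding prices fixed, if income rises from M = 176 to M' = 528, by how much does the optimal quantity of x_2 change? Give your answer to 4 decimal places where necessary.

Substituting into the budget: x_1* = 15 + 0.8·(M − 15·p_1 − 6·p_2)/p_1, and x_2* = 6 + 0.2·(…)/p_2.
Discretionary income = 176 − 15·5 − 6·10 = 41; x_2* = 6 + 0.2·41/10 = 6.82.
At M' = 528: x_2* = 13.86. Change: 13.86 − 6.82 = 7.04.

Δx_2* = 7.04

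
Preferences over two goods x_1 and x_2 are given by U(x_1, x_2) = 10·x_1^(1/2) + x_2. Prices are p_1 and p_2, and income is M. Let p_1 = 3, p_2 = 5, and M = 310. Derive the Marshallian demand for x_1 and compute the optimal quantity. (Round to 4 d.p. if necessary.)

Set MRS = p_1/p_2: 5·x_1^(−1/2) = p_1/p_2.
Thus x_1* = (5·p_2/p_1)² — independent of M — with the rest of income spent on x_2.
Plugging in: x_1* = (5·5/3)² = 69.4444.

x_1* = 69.4444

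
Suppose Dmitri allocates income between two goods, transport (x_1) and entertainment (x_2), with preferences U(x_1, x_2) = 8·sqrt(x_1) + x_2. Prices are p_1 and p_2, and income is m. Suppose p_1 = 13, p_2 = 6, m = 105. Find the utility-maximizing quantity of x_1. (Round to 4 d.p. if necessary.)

Set MRS = p_1/p_2: 4·x_1^(−1/2) = p_1/p_2.
Thus x_1* = (4·p_2/p_1)² — independent of m — with the rest of income spent on x_2.
Plugging in: x_1* = (4·6/13)² = 3.4083.

x_1* = 3.4083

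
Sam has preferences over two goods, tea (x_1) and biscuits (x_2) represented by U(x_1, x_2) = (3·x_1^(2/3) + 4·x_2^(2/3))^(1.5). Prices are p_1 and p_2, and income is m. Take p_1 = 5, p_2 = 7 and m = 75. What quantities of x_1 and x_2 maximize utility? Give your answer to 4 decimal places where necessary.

Numerically x_2/x_1 = 0.863838, so x_1* = 75/(5 + 7·0.863838) = 6.7893 and x_2* = 0.863838·6.7893 = 5.8648.

x_1* = 6.7893, x_2* = 5.8648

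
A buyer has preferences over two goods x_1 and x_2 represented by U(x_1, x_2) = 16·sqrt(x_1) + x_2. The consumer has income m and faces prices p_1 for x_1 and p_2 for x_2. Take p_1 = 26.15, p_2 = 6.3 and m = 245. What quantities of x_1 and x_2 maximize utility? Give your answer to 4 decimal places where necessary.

x_1* = 3.7146, x_2* = 23.4702

Utility is quasi-linear in x_2; the FOC for x_1 is 8/√x_1 = p_1/p_2.
Solve: √x_1 = 8·p_2/p_1, so x_1*(p_1,p_2) = (8·p_2/p_1)², and x_2* = (m − p_1·x_1*)/p_2.
Plugging in: x_1* = (8·6.3/26.15)² = 3.7146, x_2* = 23.4702.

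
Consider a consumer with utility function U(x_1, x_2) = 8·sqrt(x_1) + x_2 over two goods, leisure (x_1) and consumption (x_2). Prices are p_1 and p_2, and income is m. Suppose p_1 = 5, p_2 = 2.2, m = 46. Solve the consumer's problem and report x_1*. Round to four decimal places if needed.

x_1* = 3.0976

Utility is quasi-linear in x_2; the FOC for x_1 is 4/√x_1 = p_1/p_2.
Solve: √x_1 = 4·p_2/p_1, so x_1*(p_1,p_2) = (4·p_2/p_1)², and x_2* = (m − p_1·x_1*)/p_2.
Plugging in: x_1* = (4·2.2/5)² = 3.0976.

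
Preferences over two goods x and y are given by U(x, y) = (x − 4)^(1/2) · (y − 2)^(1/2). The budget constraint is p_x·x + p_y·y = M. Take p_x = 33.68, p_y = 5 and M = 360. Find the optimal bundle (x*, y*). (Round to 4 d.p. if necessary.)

MRS = (y−2)/(x−4). Tangency with p_x/p_y gives y−2 = (p_x/p_y)·(x−4).
After buying the subsistence bundle (4, 2), a share 0.5 of the remaining income goes to x: x* = 4 + 0.5·(M − 4p_x − 2p_y)/p_x.
Discretionary income = 360 − 4·33.68 − 2·5 = 215.28; x* = 4 + 0.5·215.28/33.68 = 7.196; y* = 2 + 0.5·215.28/5 = 23.528.

x* = 7.196, y* = 23.528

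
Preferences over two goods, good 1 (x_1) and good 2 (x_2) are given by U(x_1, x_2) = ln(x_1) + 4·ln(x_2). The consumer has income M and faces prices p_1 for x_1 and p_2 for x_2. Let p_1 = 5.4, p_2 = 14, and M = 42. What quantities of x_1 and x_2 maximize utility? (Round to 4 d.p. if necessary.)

x_1* = 1.5556, x_2* = 2.4

MU_x_1/MU_x_2 = (x_2)/(4·x_1); tangency sets this equal to p_1/p_2.
So p_2·x_2 = 4·p_1·x_1; combined with the budget, a share 0.2 of income goes to x_1.
Demand: x_1*(p_1,p_2,M) = 0.2·M/p_1 and x_2* = 0.8·M/p_2.
At p_1=5.4, p_2=14, M=42: x_1* = 0.2·42/5.4 = 1.5556, x_2* = 2.4.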